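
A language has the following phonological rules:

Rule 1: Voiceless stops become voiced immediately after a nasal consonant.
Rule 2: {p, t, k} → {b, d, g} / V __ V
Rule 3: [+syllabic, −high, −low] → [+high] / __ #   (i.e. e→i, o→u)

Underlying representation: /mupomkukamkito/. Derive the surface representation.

Rule 1 (post-nasal voicing): /k/ is a voiceless stop immediately after the nasal /m/, so it voices to [g]. /k/ is a voiceless stop immediately after the nasal /m/, so it voices to [g]. /mupomkukamkito/ → mupomgukamgito.
Rule 2 (intervocalic voicing): /p/ is a voiceless stop between vowels /u/ and /o/, so it voices to [b]. /k/ is a voiceless stop between vowels /u/ and /a/, so it voices to [g]. /t/ is a voiceless stop between vowels /i/ and /o/, so it voices to [d]. /mupomgukamgito/ → mubomgugamgido.
Rule 3 (final vowel raising): /o/ is a mid vowel in word-final position, so it raises to [u]. /mubomgugamgido/ → mubomgugamgidu.

mubomgugamgidu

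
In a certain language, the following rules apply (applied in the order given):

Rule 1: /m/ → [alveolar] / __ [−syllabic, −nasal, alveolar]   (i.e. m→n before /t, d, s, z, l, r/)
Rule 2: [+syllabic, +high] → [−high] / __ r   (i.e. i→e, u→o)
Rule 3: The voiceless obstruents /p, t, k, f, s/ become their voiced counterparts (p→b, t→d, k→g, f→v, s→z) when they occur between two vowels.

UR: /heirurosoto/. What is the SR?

heerorozodo

Rule 1 (nasal place assimilation): no segment meets the environment; /heirurosoto/ is unchanged.
Rule 2 (pre-rhotic lowering): /i/ is a high vowel immediately before /r/, so it lowers to [e]. /u/ is a high vowel immediately before /r/, so it lowers to [o]. /heirurosoto/ → heerorosoto.
Rule 3 (intervocalic voicing): /s/ is a voiceless obstruent between vowels /o/ and /o/, so it voices to [z]. /t/ is a voiceless obstruent between vowels /o/ and /o/, so it voices to [d]. /heerorosoto/ → heerorozodo.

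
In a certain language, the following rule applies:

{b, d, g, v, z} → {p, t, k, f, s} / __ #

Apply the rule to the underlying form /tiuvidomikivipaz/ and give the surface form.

Scanning /tiuvidomikivipaz/: /v/ at position 4 is not in the conditioning environment; /d/ at position 6 is not in the conditioning environment; /v/ at position 12 is not in the conditioning environment; /z/ is a voiced obstruent in word-final position, so it devoices to [s].
Result: [tiuvidomikivipas].

tiuvidomikivipas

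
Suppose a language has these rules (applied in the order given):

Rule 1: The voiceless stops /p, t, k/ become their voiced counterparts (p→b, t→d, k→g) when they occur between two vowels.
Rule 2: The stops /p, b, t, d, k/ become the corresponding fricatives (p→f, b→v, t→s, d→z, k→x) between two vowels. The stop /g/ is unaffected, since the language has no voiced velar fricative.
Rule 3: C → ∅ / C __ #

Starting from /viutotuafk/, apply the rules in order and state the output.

Rule 1 (intervocalic voicing): /t/ is a voiceless stop between vowels /u/ and /o/, so it voices to [d]. /t/ is a voiceless stop between vowels /o/ and /u/, so it voices to [d]. /viutotuafk/ → viudoduafk.
Rule 2 (intervocalic spirantization): /d/ is a stop between vowels /u/ and /o/, so it spirantizes to the fricative [z]. /d/ is a stop between vowels /o/ and /u/, so it spirantizes to the fricative [z]. /viudoduafk/ → viuzozuafk.
Rule 3 (final cluster simplification): /k/ is the second consonant of a word-final cluster /fk/, so it deletes. /viuzozuafk/ → viuzozuaf.

viuzozuaf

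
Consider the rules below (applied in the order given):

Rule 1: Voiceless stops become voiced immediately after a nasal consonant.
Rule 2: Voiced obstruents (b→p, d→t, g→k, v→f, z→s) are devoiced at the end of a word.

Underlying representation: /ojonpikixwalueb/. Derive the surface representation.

Rule 1 (post-nasal voicing): /p/ is a voiceless stop immediately after the nasal /n/, so it voices to [b]. /ojonpikixwalueb/ → ojonbikixwalueb.
Rule 2 (final devoicing): /b/ is a voiced obstruent in word-final position, so it devoices to [p]. /ojonbikixwalueb/ → ojonbikixwaluep.

ojonbikixwaluep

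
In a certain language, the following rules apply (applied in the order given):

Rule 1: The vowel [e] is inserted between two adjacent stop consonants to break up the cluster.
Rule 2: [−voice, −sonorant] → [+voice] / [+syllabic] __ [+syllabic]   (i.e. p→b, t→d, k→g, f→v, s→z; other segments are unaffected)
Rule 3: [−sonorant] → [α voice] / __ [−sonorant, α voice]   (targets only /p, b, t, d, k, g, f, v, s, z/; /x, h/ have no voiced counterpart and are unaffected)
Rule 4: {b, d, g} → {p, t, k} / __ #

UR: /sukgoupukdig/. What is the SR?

sugegoubugedik

Rule 1 (stop-cluster e-epenthesis): /k/ and /g/ form a stop–stop cluster, so [e] is inserted between them. /k/ and /d/ form a stop–stop cluster, so [e] is inserted between them. /sukgoupukdig/ → sukegoupukedig.
Rule 2 (intervocalic voicing): /k/ is a voiceless obstruent between vowels /u/ and /e/, so it voices to [g]. /p/ is a voiceless obstruent between vowels /u/ and /u/, so it voices to [b]. /k/ is a voiceless obstruent between vowels /u/ and /e/, so it voices to [g]. /sukegoupukedig/ → sugegoubugedig.
Rule 3 (regressive voicing assimilation): no segment meets the environment; /sugegoubugedig/ is unchanged.
Rule 4 (final devoicing): /g/ is a voiced stop in word-final position, so it devoices to [k]. /sugegoubugedig/ → sugegoubugedik.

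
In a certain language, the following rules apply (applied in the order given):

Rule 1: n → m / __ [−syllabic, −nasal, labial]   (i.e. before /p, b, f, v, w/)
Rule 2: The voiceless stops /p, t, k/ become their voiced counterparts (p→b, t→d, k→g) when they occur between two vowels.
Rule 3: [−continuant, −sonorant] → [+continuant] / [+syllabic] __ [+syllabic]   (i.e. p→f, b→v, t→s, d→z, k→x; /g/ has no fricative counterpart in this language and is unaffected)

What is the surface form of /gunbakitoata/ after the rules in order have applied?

gumbagizoaza

Rule 1 (nasal place assimilation): /n/ precedes the labial consonant /b/, so it assimilates in place to [m]. /gunbakitoata/ → gumbakitoata.
Rule 2 (intervocalic voicing): /k/ is a voiceless stop between vowels /a/ and /i/, so it voices to [g]. /t/ is a voiceless stop between vowels /i/ and /o/, so it voices to [d]. /t/ is a voiceless stop between vowels /a/ and /a/, so it voices to [d]. /gumbakitoata/ → gumbagidoada.
Rule 3 (intervocalic spirantization): /d/ is a stop between vowels /i/ and /o/, so it spirantizes to the fricative [z]. /d/ is a stop between vowels /a/ and /a/, so it spirantizes to the fricative [z]. /gumbagidoada/ → gumbagizoaza.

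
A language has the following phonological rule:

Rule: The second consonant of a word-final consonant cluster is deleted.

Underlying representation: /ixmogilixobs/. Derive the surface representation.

ixmogilixob

/s/ is the second consonant of a word-final cluster /bs/, so it deletes.
The other instances of /x/, /m/, /g/, /l/, /b/ do not occur in the required environment and remain unchanged.
Surface form: [ixmogilixob].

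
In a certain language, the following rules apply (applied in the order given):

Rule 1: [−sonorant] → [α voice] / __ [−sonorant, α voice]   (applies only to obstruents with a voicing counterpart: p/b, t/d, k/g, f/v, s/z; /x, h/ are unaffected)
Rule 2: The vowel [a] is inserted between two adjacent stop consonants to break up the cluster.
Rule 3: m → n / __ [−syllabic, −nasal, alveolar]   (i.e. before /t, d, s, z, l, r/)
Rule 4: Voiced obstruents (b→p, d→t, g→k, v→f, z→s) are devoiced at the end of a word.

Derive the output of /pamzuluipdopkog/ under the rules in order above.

Rule 1 (regressive voicing assimilation): /p/ precedes the voiced obstruent /d/, so it voices to [b] by assimilation. /pamzuluipdopkog/ → pamzuluibdopkog.
Rule 2 (stop-cluster a-epenthesis): /b/ and /d/ form a stop–stop cluster, so [a] is inserted between them. /p/ and /k/ form a stop–stop cluster, so [a] is inserted between them. /pamzuluibdopkog/ → pamzuluibadopakog.
Rule 3 (nasal place assimilation): /m/ precedes the alveolar consonant /z/, so it assimilates in place to [n]. /pamzuluibadopakog/ → panzuluibadopakog.
Rule 4 (final devoicing): /g/ is a voiced obstruent in word-final position, so it devoices to [k]. /panzuluibadopakog/ → panzuluibadopakok.

panzuluibadopakok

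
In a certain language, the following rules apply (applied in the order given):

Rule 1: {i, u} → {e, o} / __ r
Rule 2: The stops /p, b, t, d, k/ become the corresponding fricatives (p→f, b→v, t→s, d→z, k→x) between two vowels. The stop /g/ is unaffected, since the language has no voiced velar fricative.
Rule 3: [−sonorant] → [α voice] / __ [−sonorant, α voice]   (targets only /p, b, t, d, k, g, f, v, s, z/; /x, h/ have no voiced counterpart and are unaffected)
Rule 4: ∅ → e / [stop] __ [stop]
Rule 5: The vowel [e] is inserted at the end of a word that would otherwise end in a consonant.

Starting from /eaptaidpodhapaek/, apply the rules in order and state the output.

eapetaitepothafaeke

Rule 1 (pre-rhotic lowering): no segment meets the environment; /eaptaidpodhapaek/ is unchanged.
Rule 2 (intervocalic spirantization): /p/ is a stop between vowels /a/ and /a/, so it spirantizes to the fricative [f]. /eaptaidpodhapaek/ → eaptaidpodhafaek.
Rule 3 (regressive voicing assimilation): /d/ precedes the voiceless obstruent /p/, so it devoices to [t] by assimilation. /d/ precedes the voiceless obstruent /h/, so it devoices to [t] by assimilation. /eaptaidpodhafaek/ → eaptaitpothafaek.
Rule 4 (stop-cluster e-epenthesis): /p/ and /t/ form a stop–stop cluster, so [e] is inserted between them. /t/ and /p/ form a stop–stop cluster, so [e] is inserted between them. /eaptaitpothafaek/ → eapetaitepothafaek.
Rule 5 (final e-epenthesis): the form ends in the consonant /k/, so [e] is inserted word-finally. /eapetaitepothafaek/ → eapetaitepothafaeke.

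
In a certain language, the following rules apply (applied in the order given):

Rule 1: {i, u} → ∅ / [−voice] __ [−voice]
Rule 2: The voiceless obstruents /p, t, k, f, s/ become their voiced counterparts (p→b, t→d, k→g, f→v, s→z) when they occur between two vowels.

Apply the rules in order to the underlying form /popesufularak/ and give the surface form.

Rule 1 (high vowel syncope): /u/ is a high vowel flanked by voiceless consonants /s/ and /f/, so it deletes. /popesufularak/ → popesfularak.
Rule 2 (intervocalic voicing): /p/ is a voiceless obstruent between vowels /o/ and /e/, so it voices to [b]. /popesfularak/ → pobesfularak.

pobesfularak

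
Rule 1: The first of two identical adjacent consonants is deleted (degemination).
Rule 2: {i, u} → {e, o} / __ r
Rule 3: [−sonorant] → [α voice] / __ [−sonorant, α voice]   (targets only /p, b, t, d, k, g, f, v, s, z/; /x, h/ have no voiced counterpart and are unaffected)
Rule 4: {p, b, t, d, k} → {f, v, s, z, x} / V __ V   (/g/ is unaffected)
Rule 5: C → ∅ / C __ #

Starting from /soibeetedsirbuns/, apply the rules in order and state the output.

Rule 1 (degemination): no segment meets the environment; /soibeetedsirbuns/ is unchanged.
Rule 2 (pre-rhotic lowering): /i/ is a high vowel immediately before /r/, so it lowers to [e]. /soibeetedsirbuns/ → soibeetedserbuns.
Rule 3 (regressive voicing assimilation): /d/ precedes the voiceless obstruent /s/, so it devoices to [t] by assimilation. /soibeetedserbuns/ → soibeetetserbuns.
Rule 4 (intervocalic spirantization): /b/ is a stop between vowels /i/ and /e/, so it spirantizes to the fricative [v]. /t/ is a stop between vowels /e/ and /e/, so it spirantizes to the fricative [s]. /soibeetetserbuns/ → soiveesetserbuns.
Rule 5 (final cluster simplification): /s/ is the second consonant of a word-final cluster /ns/, so it deletes. /soiveesetserbuns/ → soiveesetserbun.

soiveesetserbun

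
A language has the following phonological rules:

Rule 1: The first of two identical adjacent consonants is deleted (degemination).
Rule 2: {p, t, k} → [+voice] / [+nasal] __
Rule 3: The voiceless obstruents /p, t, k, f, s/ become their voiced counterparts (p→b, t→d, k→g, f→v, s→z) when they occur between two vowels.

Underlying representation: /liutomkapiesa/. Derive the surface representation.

Rule 1 (degemination): no segment meets the environment; /liutomkapiesa/ is unchanged.
Rule 2 (post-nasal voicing): /k/ is a voiceless stop immediately after the nasal /m/, so it voices to [g]. /liutomkapiesa/ → liutomgapiesa.
Rule 3 (intervocalic voicing): /t/ is a voiceless obstruent between vowels /u/ and /o/, so it voices to [d]. /p/ is a voiceless obstruent between vowels /a/ and /i/, so it voices to [b]. /s/ is a voiceless obstruent between vowels /e/ and /a/, so it voices to [z]. /liutomgapiesa/ → liudomgabieza.

liudomgabieza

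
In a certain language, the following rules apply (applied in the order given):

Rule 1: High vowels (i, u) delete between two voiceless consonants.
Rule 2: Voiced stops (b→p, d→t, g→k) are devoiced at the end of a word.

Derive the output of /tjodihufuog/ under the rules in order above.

tjodihfuok

Rule 1 (high vowel syncope): /u/ is a high vowel flanked by voiceless consonants /h/ and /f/, so it deletes. /tjodihufuog/ → tjodihfuog.
Rule 2 (final devoicing): /g/ is a voiced stop in word-final position, so it devoices to [k]. /tjodihfuog/ → tjodihfuok.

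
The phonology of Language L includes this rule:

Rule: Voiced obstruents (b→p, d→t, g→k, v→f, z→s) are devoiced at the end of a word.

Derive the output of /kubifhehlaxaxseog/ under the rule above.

kubifhehlaxaxseok

/g/ is a voiced obstruent in word-final position, so it devoices to [k].
The other instance of /b/ does not occur in the required environment and remains unchanged.
Surface form: [kubifhehlaxaxseok].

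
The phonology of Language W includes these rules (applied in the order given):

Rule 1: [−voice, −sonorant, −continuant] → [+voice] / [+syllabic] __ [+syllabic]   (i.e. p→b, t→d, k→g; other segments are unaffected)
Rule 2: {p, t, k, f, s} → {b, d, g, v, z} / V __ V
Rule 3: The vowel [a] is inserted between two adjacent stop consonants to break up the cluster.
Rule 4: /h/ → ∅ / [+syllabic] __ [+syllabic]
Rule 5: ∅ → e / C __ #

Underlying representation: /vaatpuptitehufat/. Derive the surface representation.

Rule 1 (intervocalic voicing): /t/ is a voiceless stop between vowels /i/ and /e/, so it voices to [d]. /vaatpuptitehufat/ → vaatpuptidehufat.
Rule 2 (intervocalic voicing): /f/ is a voiceless obstruent between vowels /u/ and /a/, so it voices to [v]. /vaatpuptidehufat/ → vaatpuptidehuvat.
Rule 3 (stop-cluster a-epenthesis): /t/ and /p/ form a stop–stop cluster, so [a] is inserted between them. /p/ and /t/ form a stop–stop cluster, so [a] is inserted between them. /vaatpuptidehuvat/ → vaatapupatidehuvat.
Rule 4 (intervocalic h-deletion): /h/ occurs between vowels /e/ and /u/, so it deletes. /vaatapupatidehuvat/ → vaatapupatideuvat.
Rule 5 (final e-epenthesis): the form ends in the consonant /t/, so [e] is inserted word-finally. /vaatapupatideuvat/ → vaatapupatideuvate.

vaatapupatideuvate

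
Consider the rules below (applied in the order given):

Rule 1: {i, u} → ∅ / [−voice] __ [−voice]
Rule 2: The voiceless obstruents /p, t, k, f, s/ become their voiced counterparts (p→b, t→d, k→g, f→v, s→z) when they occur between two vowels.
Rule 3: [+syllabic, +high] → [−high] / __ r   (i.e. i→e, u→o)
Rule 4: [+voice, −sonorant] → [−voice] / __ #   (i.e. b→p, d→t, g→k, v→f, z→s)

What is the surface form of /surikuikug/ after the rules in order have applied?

Rule 1 (high vowel syncope): no segment meets the environment; /surikuikug/ is unchanged.
Rule 2 (intervocalic voicing): /k/ is a voiceless obstruent between vowels /i/ and /u/, so it voices to [g]. /k/ is a voiceless obstruent between vowels /i/ and /u/, so it voices to [g]. /surikuikug/ → suriguigug.
Rule 3 (pre-rhotic lowering): /u/ is a high vowel immediately before /r/, so it lowers to [o]. /suriguigug/ → soriguigug.
Rule 4 (final devoicing): /g/ is a voiced obstruent in word-final position, so it devoices to [k]. /soriguigug/ → soriguiguk.

soriguiguk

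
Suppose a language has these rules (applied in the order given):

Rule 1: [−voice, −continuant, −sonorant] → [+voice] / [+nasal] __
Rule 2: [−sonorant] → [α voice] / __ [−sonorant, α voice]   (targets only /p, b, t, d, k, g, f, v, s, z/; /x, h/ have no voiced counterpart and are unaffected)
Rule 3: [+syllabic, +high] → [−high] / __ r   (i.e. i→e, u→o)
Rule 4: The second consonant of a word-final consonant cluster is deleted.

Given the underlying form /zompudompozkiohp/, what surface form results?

zombudomboskioh

Rule 1 (post-nasal voicing): /p/ is a voiceless stop immediately after the nasal /m/, so it voices to [b]. /p/ is a voiceless stop immediately after the nasal /m/, so it voices to [b]. /zompudompozkiohp/ → zombudombozkiohp.
Rule 2 (regressive voicing assimilation): /z/ precedes the voiceless obstruent /k/, so it devoices to [s] by assimilation. /zombudombozkiohp/ → zombudomboskiohp.
Rule 3 (pre-rhotic lowering): no segment meets the environment; /zombudomboskiohp/ is unchanged.
Rule 4 (final cluster simplification): /p/ is the second consonant of a word-final cluster /hp/, so it deletes. /zombudomboskiohp/ → zombudomboskioh.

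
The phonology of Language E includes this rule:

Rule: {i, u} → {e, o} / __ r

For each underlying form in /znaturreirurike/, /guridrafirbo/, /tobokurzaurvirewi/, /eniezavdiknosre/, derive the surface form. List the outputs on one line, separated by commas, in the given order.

/znaturreirurike/: /u/ is a high vowel immediately before /r/, so it lowers to [o]. /i/ is a high vowel immediately before /r/, so it lowers to [e]. /u/ is a high vowel immediately before /r/, so it lowers to [o]. → [znatorreerorike].
/guridrafirbo/: /u/ is a high vowel immediately before /r/, so it lowers to [o]. /i/ is a high vowel immediately before /r/, so it lowers to [e]. → [goridraferbo].
/tobokurzaurvirewi/: /u/ is a high vowel immediately before /r/, so it lowers to [o]. /u/ is a high vowel immediately before /r/, so it lowers to [o]. /i/ is a high vowel immediately before /r/, so it lowers to [e]. → [tobokorzaorverewi].
/eniezavdiknosre/: the rule's environment is not met; surfaces unchanged as [eniezavdiknosre].

znatorreerorike, goridraferbo, tobokorzaorverewi, eniezavdiknosre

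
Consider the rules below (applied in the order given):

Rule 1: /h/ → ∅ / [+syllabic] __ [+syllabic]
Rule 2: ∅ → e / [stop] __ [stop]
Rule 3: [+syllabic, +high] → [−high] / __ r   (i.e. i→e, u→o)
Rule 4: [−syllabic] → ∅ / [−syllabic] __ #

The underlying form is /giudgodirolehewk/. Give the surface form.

giudegoderoleew

Rule 1 (intervocalic h-deletion): /h/ occurs between vowels /e/ and /e/, so it deletes. /giudgodirolehewk/ → giudgodiroleewk.
Rule 2 (stop-cluster e-epenthesis): /d/ and /g/ form a stop–stop cluster, so [e] is inserted between them. /giudgodiroleewk/ → giudegodiroleewk.
Rule 3 (pre-rhotic lowering): /i/ is a high vowel immediately before /r/, so it lowers to [e]. /giudegodiroleewk/ → giudegoderoleewk.
Rule 4 (final cluster simplification): /k/ is the second consonant of a word-final cluster /wk/, so it deletes. /giudegoderoleewk/ → giudegoderoleew.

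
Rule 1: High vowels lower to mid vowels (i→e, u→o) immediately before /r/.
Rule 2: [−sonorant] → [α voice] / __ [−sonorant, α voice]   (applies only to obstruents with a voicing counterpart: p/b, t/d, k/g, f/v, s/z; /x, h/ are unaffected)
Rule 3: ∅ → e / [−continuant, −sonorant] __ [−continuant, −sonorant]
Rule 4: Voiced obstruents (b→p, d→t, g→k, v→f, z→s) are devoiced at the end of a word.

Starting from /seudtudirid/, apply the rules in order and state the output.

Rule 1 (pre-rhotic lowering): /i/ is a high vowel immediately before /r/, so it lowers to [e]. /seudtudirid/ → seudtuderid.
Rule 2 (regressive voicing assimilation): /d/ precedes the voiceless obstruent /t/, so it devoices to [t] by assimilation. /seudtuderid/ → seuttuderid.
Rule 3 (stop-cluster e-epenthesis): /t/ and /t/ form a stop–stop cluster, so [e] is inserted between them. /seuttuderid/ → seutetuderid.
Rule 4 (final devoicing): /d/ is a voiced obstruent in word-final position, so it devoices to [t]. /seutetuderid/ → seutetuderit.

seutetuderit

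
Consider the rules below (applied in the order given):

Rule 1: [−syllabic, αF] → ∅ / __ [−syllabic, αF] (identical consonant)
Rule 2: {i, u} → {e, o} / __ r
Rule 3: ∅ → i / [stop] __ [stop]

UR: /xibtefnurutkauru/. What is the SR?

xibitefnorutikaoru

Rule 1 (degemination): no segment meets the environment; /xibtefnurutkauru/ is unchanged.
Rule 2 (pre-rhotic lowering): /u/ is a high vowel immediately before /r/, so it lowers to [o]. /u/ is a high vowel immediately before /r/, so it lowers to [o]. /xibtefnurutkauru/ → xibtefnorutkaoru.
Rule 3 (stop-cluster i-epenthesis): /b/ and /t/ form a stop–stop cluster, so [i] is inserted between them. /t/ and /k/ form a stop–stop cluster, so [i] is inserted between them. /xibtefnorutkaoru/ → xibitefnorutikaoru.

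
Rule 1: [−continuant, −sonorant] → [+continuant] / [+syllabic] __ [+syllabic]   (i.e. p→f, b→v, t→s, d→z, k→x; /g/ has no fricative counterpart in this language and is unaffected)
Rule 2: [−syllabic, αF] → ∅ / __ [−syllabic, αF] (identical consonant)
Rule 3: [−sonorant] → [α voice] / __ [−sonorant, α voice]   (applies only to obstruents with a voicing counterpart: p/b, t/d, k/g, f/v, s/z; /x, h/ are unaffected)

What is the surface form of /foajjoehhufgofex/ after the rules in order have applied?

foajoehuvgofex

Rule 1 (intervocalic spirantization): no segment meets the environment; /foajjoehhufgofex/ is unchanged.
Rule 2 (degemination): /jj/ is a geminate; the first /j/ deletes. /hh/ is a geminate; the first /h/ deletes. /foajjoehhufgofex/ → foajoehufgofex.
Rule 3 (regressive voicing assimilation): /f/ precedes the voiced obstruent /g/, so it voices to [v] by assimilation. /foajoehufgofex/ → foajoehuvgofex.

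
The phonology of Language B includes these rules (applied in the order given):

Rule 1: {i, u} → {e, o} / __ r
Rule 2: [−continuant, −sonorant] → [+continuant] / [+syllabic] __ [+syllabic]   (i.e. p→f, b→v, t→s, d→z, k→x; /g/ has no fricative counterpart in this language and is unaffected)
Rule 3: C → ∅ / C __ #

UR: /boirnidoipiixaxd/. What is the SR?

boernizoifiixax

Rule 1 (pre-rhotic lowering): /i/ is a high vowel immediately before /r/, so it lowers to [e]. /boirnidoipiixaxd/ → boernidoipiixaxd.
Rule 2 (intervocalic spirantization): /d/ is a stop between vowels /i/ and /o/, so it spirantizes to the fricative [z]. /p/ is a stop between vowels /i/ and /i/, so it spirantizes to the fricative [f]. /boernidoipiixaxd/ → boernizoifiixaxd.
Rule 3 (final cluster simplification): /d/ is the second consonant of a word-final cluster /xd/, so it deletes. /boernizoifiixaxd/ → boernizoifiixax.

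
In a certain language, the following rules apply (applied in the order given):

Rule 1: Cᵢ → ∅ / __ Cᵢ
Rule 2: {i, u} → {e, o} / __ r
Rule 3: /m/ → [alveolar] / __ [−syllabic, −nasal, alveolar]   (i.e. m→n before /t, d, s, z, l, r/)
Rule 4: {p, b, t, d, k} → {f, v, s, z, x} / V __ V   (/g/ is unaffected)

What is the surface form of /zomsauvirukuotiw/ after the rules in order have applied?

zonsauveruxuosiw

Rule 1 (degemination): no segment meets the environment; /zomsauvirukuotiw/ is unchanged.
Rule 2 (pre-rhotic lowering): /i/ is a high vowel immediately before /r/, so it lowers to [e]. /zomsauvirukuotiw/ → zomsauverukuotiw.
Rule 3 (nasal place assimilation): /m/ precedes the alveolar consonant /s/, so it assimilates in place to [n]. /zomsauverukuotiw/ → zonsauverukuotiw.
Rule 4 (intervocalic spirantization): /k/ is a stop between vowels /u/ and /u/, so it spirantizes to the fricative [x]. /t/ is a stop between vowels /o/ and /i/, so it spirantizes to the fricative [s]. /zonsauverukuotiw/ → zonsauveruxuosiw.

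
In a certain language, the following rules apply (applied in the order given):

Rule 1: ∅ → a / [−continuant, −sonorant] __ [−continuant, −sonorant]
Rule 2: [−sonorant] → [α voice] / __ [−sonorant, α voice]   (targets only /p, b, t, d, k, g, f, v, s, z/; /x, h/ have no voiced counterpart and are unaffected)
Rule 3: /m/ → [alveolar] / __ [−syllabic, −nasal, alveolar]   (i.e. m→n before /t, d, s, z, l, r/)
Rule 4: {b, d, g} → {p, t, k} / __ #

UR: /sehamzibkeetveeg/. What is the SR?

sehanzibakeedveek

Rule 1 (stop-cluster a-epenthesis): /b/ and /k/ form a stop–stop cluster, so [a] is inserted between them. /sehamzibkeetveeg/ → sehamzibakeetveeg.
Rule 2 (regressive voicing assimilation): /t/ precedes the voiced obstruent /v/, so it voices to [d] by assimilation. /sehamzibakeetveeg/ → sehamzibakeedveeg.
Rule 3 (nasal place assimilation): /m/ precedes the alveolar consonant /z/, so it assimilates in place to [n]. /sehamzibakeedveeg/ → sehanzibakeedveeg.
Rule 4 (final devoicing): /g/ is a voiced stop in word-final position, so it devoices to [k]. /sehanzibakeedveeg/ → sehanzibakeedveek.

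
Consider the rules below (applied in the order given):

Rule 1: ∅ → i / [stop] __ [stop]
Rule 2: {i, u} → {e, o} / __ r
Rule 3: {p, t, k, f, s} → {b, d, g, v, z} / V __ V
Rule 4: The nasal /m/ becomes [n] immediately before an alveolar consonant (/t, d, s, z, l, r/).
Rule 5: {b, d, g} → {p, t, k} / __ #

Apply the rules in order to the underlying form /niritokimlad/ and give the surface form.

neridoginlat

Rule 1 (stop-cluster i-epenthesis): no segment meets the environment; /niritokimlad/ is unchanged.
Rule 2 (pre-rhotic lowering): /i/ is a high vowel immediately before /r/, so it lowers to [e]. /niritokimlad/ → neritokimlad.
Rule 3 (intervocalic voicing): /t/ is a voiceless obstruent between vowels /i/ and /o/, so it voices to [d]. /k/ is a voiceless obstruent between vowels /o/ and /i/, so it voices to [g]. /neritokimlad/ → neridogimlad.
Rule 4 (nasal place assimilation): /m/ precedes the alveolar consonant /l/, so it assimilates in place to [n]. /neridogimlad/ → neridoginlad.
Rule 5 (final devoicing): /d/ is a voiced stop in word-final position, so it devoices to [t]. /neridoginlad/ → neridoginlat.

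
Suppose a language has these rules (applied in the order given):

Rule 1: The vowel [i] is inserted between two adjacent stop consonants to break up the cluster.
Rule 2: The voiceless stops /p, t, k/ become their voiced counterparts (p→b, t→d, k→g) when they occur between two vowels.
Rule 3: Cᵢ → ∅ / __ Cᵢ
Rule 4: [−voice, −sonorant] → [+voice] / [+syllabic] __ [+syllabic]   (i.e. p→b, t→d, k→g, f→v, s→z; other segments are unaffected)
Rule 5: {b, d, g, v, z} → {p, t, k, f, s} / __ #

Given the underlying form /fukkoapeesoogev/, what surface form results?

Rule 1 (stop-cluster i-epenthesis): /k/ and /k/ form a stop–stop cluster, so [i] is inserted between them. /fukkoapeesoogev/ → fukikoapeesoogev.
Rule 2 (intervocalic voicing): /k/ is a voiceless stop between vowels /u/ and /i/, so it voices to [g]. /k/ is a voiceless stop between vowels /i/ and /o/, so it voices to [g]. /p/ is a voiceless stop between vowels /a/ and /e/, so it voices to [b]. /fukikoapeesoogev/ → fugigoabeesoogev.
Rule 3 (degemination): no segment meets the environment; /fugigoabeesoogev/ is unchanged.
Rule 4 (intervocalic voicing): /s/ is a voiceless obstruent between vowels /e/ and /o/, so it voices to [z]. /fugigoabeesoogev/ → fugigoabeezoogev.
Rule 5 (final devoicing): /v/ is a voiced obstruent in word-final position, so it devoices to [f]. /fugigoabeezoogev/ → fugigoabeezoogef.

fugigoabeezoogef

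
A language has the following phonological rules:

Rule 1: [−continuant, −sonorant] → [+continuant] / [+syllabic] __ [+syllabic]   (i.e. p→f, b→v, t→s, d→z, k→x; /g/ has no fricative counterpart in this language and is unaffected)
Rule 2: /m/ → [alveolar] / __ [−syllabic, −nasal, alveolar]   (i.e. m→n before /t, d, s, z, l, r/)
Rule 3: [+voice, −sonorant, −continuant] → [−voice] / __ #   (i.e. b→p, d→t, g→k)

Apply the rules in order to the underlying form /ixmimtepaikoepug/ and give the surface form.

Rule 1 (intervocalic spirantization): /p/ is a stop between vowels /e/ and /a/, so it spirantizes to the fricative [f]. /k/ is a stop between vowels /i/ and /o/, so it spirantizes to the fricative [x]. /p/ is a stop between vowels /e/ and /u/, so it spirantizes to the fricative [f]. /ixmimtepaikoepug/ → ixmimtefaixoefug.
Rule 2 (nasal place assimilation): /m/ precedes the alveolar consonant /t/, so it assimilates in place to [n]. /ixmimtefaixoefug/ → ixmintefaixoefug.
Rule 3 (final devoicing): /g/ is a voiced stop in word-final position, so it devoices to [k]. /ixmintefaixoefug/ → ixmintefaixoefuk.

ixmintefaixoefuk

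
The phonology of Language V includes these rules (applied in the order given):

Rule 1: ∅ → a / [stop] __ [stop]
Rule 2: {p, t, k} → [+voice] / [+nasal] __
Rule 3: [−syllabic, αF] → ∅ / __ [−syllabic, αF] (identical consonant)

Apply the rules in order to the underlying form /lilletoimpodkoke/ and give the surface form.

Rule 1 (stop-cluster a-epenthesis): /d/ and /k/ form a stop–stop cluster, so [a] is inserted between them. /lilletoimpodkoke/ → lilletoimpodakoke.
Rule 2 (post-nasal voicing): /p/ is a voiceless stop immediately after the nasal /m/, so it voices to [b]. /lilletoimpodakoke/ → lilletoimbodakoke.
Rule 3 (degemination): /ll/ is a geminate; the first /l/ deletes. /lilletoimbodakoke/ → liletoimbodakoke.

liletoimbodakoke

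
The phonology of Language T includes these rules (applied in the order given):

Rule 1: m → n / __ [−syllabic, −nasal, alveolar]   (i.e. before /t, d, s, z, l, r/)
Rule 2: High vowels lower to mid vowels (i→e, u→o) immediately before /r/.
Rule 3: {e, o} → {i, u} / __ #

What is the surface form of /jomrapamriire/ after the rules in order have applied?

jonrapanrieri

Rule 1 (nasal place assimilation): /m/ precedes the alveolar consonant /r/, so it assimilates in place to [n]. /m/ precedes the alveolar consonant /r/, so it assimilates in place to [n]. /jomrapamriire/ → jonrapanriire.
Rule 2 (pre-rhotic lowering): /i/ is a high vowel immediately before /r/, so it lowers to [e]. /jonrapanriire/ → jonrapanriere.
Rule 3 (final vowel raising): /e/ is a mid vowel in word-final position, so it raises to [i]. /jonrapanriere/ → jonrapanrieri.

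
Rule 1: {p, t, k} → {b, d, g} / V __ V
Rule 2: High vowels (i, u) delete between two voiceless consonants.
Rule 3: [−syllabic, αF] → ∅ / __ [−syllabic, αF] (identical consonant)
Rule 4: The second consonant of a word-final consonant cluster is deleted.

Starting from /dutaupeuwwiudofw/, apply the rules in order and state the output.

Rule 1 (intervocalic voicing): /t/ is a voiceless stop between vowels /u/ and /a/, so it voices to [d]. /p/ is a voiceless stop between vowels /u/ and /e/, so it voices to [b]. /dutaupeuwwiudofw/ → dudaubeuwwiudofw.
Rule 2 (high vowel syncope): no segment meets the environment; /dudaubeuwwiudofw/ is unchanged.
Rule 3 (degemination): /ww/ is a geminate; the first /w/ deletes. /dudaubeuwwiudofw/ → dudaubeuwiudofw.
Rule 4 (final cluster simplification): /w/ is the second consonant of a word-final cluster /fw/, so it deletes. /dudaubeuwiudofw/ → dudaubeuwiudof.

dudaubeuwiudof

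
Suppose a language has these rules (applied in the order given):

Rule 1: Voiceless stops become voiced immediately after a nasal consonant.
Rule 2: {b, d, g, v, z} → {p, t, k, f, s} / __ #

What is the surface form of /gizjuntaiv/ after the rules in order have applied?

gizjundaif

Rule 1 (post-nasal voicing): /t/ is a voiceless stop immediately after the nasal /n/, so it voices to [d]. /gizjuntaiv/ → gizjundaiv.
Rule 2 (final devoicing): /v/ is a voiced obstruent in word-final position, so it devoices to [f]. /gizjundaiv/ → gizjundaif.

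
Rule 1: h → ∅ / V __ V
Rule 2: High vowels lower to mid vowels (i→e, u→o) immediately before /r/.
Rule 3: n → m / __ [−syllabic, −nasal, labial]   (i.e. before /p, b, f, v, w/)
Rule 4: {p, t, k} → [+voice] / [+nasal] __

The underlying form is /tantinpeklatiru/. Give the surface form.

Rule 1 (intervocalic h-deletion): no segment meets the environment; /tantinpeklatiru/ is unchanged.
Rule 2 (pre-rhotic lowering): /i/ is a high vowel immediately before /r/, so it lowers to [e]. /tantinpeklatiru/ → tantinpeklateru.
Rule 3 (nasal place assimilation): /n/ precedes the labial consonant /p/, so it assimilates in place to [m]. /tantinpeklateru/ → tantimpeklateru.
Rule 4 (post-nasal voicing): /t/ is a voiceless stop immediately after the nasal /n/, so it voices to [d]. /p/ is a voiceless stop immediately after the nasal /m/, so it voices to [b]. /tantimpeklateru/ → tandimbeklateru.

tandimbeklateru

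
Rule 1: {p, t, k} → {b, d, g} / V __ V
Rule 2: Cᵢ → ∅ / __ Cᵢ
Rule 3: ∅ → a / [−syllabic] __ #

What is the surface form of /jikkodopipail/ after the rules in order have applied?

Rule 1 (intervocalic voicing): /p/ is a voiceless stop between vowels /o/ and /i/, so it voices to [b]. /p/ is a voiceless stop between vowels /i/ and /a/, so it voices to [b]. /jikkodopipail/ → jikkodobibail.
Rule 2 (degemination): /kk/ is a geminate; the first /k/ deletes. /jikkodobibail/ → jikodobibail.
Rule 3 (final a-epenthesis): the form ends in the consonant /l/, so [a] is inserted word-finally. /jikodobibail/ → jikodobibaila.

jikodobibaila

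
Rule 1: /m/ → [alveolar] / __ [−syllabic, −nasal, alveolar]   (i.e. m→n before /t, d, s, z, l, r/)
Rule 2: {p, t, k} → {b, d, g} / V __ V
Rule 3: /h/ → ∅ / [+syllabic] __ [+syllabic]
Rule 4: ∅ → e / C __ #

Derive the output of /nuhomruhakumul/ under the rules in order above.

Rule 1 (nasal place assimilation): /m/ precedes the alveolar consonant /r/, so it assimilates in place to [n]. /nuhomruhakumul/ → nuhonruhakumul.
Rule 2 (intervocalic voicing): /k/ is a voiceless stop between vowels /a/ and /u/, so it voices to [g]. /nuhonruhakumul/ → nuhonruhagumul.
Rule 3 (intervocalic h-deletion): /h/ occurs between vowels /u/ and /o/, so it deletes. /h/ occurs between vowels /u/ and /a/, so it deletes. /nuhonruhagumul/ → nuonruagumul.
Rule 4 (final e-epenthesis): the form ends in the consonant /l/, so [e] is inserted word-finally. /nuonruagumul/ → nuonruagumule.

nuonruagumule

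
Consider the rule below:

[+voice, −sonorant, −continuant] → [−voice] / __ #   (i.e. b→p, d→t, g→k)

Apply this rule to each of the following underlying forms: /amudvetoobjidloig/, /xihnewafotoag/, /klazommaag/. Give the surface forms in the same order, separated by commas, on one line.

/amudvetoobjidloig/: /g/ is a voiced stop in word-final position, so it devoices to [k]. → [amudvetoobjidloik].
/xihnewafotoag/: /g/ is a voiced stop in word-final position, so it devoices to [k]. → [xihnewafotoak].
/klazommaag/: /g/ is a voiced stop in word-final position, so it devoices to [k]. → [klazommaak].

amudvetoobjidloik, xihnewafotoak, klazommaak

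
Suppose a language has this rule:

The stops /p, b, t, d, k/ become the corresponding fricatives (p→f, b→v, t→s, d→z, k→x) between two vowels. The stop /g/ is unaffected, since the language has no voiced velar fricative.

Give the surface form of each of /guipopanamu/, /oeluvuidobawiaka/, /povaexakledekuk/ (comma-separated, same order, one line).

/guipopanamu/: /p/ is a stop between vowels /i/ and /o/, so it spirantizes to the fricative [f]. /p/ is a stop between vowels /o/ and /a/, so it spirantizes to the fricative [f]. → [guifofanamu].
/oeluvuidobawiaka/: /d/ is a stop between vowels /i/ and /o/, so it spirantizes to the fricative [z]. /b/ is a stop between vowels /o/ and /a/, so it spirantizes to the fricative [v]. /k/ is a stop between vowels /a/ and /a/, so it spirantizes to the fricative [x]. → [oeluvuizovawiaxa].
/povaexakledekuk/: /d/ is a stop between vowels /e/ and /e/, so it spirantizes to the fricative [z]. /k/ is a stop between vowels /e/ and /u/, so it spirantizes to the fricative [x]. → [povaexaklezexuk].

guifofanamu, oeluvuizovawiaxa, povaexaklezexuk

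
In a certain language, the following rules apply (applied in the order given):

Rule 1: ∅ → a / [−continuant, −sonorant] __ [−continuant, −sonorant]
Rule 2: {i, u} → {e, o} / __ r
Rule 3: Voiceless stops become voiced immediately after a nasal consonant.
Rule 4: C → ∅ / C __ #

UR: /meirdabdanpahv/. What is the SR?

meerdabadanbah

Rule 1 (stop-cluster a-epenthesis): /b/ and /d/ form a stop–stop cluster, so [a] is inserted between them. /meirdabdanpahv/ → meirdabadanpahv.
Rule 2 (pre-rhotic lowering): /i/ is a high vowel immediately before /r/, so it lowers to [e]. /meirdabadanpahv/ → meerdabadanpahv.
Rule 3 (post-nasal voicing): /p/ is a voiceless stop immediately after the nasal /n/, so it voices to [b]. /meerdabadanpahv/ → meerdabadanbahv.
Rule 4 (final cluster simplification): /v/ is the second consonant of a word-final cluster /hv/, so it deletes. /meerdabadanbahv/ → meerdabadanbah.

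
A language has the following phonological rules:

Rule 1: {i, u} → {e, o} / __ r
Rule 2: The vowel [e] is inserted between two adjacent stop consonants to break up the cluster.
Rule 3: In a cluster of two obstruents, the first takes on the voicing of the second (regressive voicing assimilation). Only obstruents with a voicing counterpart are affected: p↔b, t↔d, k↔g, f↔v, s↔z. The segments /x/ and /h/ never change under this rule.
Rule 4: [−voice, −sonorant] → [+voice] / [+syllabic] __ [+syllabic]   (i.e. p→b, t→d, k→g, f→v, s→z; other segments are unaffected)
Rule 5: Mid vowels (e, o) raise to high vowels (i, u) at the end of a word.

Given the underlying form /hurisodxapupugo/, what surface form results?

Rule 1 (pre-rhotic lowering): /u/ is a high vowel immediately before /r/, so it lowers to [o]. /hurisodxapupugo/ → horisodxapupugo.
Rule 2 (stop-cluster e-epenthesis): no segment meets the environment; /horisodxapupugo/ is unchanged.
Rule 3 (regressive voicing assimilation): /d/ precedes the voiceless obstruent /x/, so it devoices to [t] by assimilation. /horisodxapupugo/ → horisotxapupugo.
Rule 4 (intervocalic voicing): /s/ is a voiceless obstruent between vowels /i/ and /o/, so it voices to [z]. /p/ is a voiceless obstruent between vowels /a/ and /u/, so it voices to [b]. /p/ is a voiceless obstruent between vowels /u/ and /u/, so it voices to [b]. /horisotxapupugo/ → horizotxabubugo.
Rule 5 (final vowel raising): /o/ is a mid vowel in word-final position, so it raises to [u]. /horizotxabubugo/ → horizotxabubugu.

horizotxabubugu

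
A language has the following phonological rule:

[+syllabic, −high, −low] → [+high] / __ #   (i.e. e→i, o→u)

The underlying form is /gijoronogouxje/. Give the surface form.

/e/ is a mid vowel in word-final position, so it raises to [i].
The other instances of /o/ do not occur in the required environment and remain unchanged.
Surface form: [gijoronogouxji].

gijoronogouxji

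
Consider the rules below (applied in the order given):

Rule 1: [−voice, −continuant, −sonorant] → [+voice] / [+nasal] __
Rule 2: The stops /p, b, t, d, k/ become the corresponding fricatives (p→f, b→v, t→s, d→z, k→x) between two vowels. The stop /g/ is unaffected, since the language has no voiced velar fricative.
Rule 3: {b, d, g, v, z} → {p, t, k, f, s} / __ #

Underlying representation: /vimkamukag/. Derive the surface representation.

vimgamuxak

Rule 1 (post-nasal voicing): /k/ is a voiceless stop immediately after the nasal /m/, so it voices to [g]. /vimkamukag/ → vimgamukag.
Rule 2 (intervocalic spirantization): /k/ is a stop between vowels /u/ and /a/, so it spirantizes to the fricative [x]. /vimgamukag/ → vimgamuxag.
Rule 3 (final devoicing): /g/ is a voiced obstruent in word-final position, so it devoices to [k]. /vimgamuxag/ → vimgamuxak.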